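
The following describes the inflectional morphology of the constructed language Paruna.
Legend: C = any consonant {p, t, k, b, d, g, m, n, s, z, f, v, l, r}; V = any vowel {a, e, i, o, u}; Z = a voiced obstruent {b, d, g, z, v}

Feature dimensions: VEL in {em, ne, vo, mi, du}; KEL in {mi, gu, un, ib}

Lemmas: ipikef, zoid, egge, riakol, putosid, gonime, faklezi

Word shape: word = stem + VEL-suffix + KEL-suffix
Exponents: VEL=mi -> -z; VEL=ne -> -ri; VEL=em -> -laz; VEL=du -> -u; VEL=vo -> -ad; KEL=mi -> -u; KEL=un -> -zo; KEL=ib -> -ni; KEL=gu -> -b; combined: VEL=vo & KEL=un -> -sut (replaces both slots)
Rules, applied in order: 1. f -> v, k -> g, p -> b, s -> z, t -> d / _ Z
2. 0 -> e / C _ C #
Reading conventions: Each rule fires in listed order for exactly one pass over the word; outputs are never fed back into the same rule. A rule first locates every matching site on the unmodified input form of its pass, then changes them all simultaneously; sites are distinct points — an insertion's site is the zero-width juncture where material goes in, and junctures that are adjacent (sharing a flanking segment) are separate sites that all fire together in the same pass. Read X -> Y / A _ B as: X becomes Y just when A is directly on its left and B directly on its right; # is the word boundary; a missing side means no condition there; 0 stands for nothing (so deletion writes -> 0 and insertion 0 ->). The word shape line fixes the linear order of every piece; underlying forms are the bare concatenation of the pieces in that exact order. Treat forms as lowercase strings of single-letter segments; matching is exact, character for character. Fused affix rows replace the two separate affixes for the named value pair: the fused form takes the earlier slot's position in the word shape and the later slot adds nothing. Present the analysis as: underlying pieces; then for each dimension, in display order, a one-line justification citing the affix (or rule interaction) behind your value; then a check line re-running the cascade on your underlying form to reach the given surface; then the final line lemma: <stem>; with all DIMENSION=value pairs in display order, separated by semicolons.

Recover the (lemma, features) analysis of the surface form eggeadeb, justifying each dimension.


underlying: egge-ad-b
VEL=vo - signalled by the affix -ad
KEL=gu - signalled by the affix -b
check: eggeadb -> eggeadb -> eggeadeb
lemma: egge; VEL=vo; KEL=gu


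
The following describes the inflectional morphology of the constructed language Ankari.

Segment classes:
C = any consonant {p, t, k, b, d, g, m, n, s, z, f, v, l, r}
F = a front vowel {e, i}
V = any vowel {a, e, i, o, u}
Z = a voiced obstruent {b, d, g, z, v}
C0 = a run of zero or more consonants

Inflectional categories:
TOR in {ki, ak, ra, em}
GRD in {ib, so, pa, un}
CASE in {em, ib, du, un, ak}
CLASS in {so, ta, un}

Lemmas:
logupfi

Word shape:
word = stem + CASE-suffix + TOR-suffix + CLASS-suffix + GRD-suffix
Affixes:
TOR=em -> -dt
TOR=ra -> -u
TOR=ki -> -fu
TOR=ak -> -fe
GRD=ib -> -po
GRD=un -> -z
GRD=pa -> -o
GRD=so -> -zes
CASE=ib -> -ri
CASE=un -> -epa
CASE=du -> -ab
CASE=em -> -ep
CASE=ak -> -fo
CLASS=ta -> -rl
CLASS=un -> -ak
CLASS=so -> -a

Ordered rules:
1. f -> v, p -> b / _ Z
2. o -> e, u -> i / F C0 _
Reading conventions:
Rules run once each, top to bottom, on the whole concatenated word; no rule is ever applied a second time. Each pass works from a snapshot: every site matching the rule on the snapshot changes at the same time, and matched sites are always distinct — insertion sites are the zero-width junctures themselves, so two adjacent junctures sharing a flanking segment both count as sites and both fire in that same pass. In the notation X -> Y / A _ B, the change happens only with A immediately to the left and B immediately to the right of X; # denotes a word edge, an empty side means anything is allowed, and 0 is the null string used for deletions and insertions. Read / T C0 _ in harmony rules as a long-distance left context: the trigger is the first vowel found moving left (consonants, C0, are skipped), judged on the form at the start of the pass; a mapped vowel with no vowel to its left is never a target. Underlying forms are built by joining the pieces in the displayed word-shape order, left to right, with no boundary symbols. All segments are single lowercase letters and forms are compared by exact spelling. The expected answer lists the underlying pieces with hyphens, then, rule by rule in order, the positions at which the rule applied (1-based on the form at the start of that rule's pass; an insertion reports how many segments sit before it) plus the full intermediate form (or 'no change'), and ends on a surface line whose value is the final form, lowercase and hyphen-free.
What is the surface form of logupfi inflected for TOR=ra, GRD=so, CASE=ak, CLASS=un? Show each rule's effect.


underlying: logupfi-fo-u-ak-zes
1. f -> v, p -> b / _ Z: no change
2. o -> e, u -> i / F C0 _: fires at position(s) 9: logupfifeuakzes
surface: logupfifeuakzes


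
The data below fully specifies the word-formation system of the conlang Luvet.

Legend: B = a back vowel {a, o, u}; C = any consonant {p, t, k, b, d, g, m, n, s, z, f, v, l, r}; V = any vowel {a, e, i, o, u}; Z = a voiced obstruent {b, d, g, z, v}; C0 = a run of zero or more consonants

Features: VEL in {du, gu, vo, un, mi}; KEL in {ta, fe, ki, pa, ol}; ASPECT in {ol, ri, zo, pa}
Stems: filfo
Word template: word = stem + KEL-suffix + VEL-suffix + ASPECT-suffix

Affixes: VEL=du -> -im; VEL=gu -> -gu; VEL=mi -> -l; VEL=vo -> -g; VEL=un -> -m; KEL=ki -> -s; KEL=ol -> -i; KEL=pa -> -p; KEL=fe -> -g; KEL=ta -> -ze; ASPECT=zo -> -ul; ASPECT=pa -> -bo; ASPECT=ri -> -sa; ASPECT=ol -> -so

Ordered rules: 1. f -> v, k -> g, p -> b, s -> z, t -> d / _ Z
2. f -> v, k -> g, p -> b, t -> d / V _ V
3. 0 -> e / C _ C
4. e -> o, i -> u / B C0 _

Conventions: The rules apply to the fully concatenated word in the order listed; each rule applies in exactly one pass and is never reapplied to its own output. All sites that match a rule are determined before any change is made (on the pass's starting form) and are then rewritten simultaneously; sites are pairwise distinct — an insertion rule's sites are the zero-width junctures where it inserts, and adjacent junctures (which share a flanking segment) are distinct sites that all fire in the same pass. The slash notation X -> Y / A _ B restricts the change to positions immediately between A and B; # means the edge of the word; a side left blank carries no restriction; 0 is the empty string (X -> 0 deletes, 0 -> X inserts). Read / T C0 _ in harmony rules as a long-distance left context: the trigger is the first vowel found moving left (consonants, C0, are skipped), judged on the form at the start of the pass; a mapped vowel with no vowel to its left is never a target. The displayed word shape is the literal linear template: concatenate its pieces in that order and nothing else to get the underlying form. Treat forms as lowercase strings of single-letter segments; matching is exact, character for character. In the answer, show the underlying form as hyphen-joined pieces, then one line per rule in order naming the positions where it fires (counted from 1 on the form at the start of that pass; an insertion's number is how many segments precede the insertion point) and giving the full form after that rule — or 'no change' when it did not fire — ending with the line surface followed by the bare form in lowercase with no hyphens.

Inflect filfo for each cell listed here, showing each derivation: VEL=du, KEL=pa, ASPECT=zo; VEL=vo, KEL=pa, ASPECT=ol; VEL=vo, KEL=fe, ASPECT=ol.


cell VEL=du, KEL=pa, ASPECT=zo:
underlying: filfo-p-im-ul
1. f -> v, k -> g, p -> b, s -> z, t -> d / _ Z: no change
2. f -> v, k -> g, p -> b, t -> d / V _ V: fires at position(s) 6: filfobimul
3. 0 -> e / C _ C: inserts after position(s) 3: filefobimul
4. e -> o, i -> u / B C0 _: fires at position(s) 8: filefobumul
surface: filefobumul

cell VEL=vo, KEL=pa, ASPECT=ol:
underlying: filfo-p-g-so
1. f -> v, k -> g, p -> b, s -> z, t -> d / _ Z: fires at position(s) 6: filfobgso
2. f -> v, k -> g, p -> b, t -> d / V _ V: no change
3. 0 -> e / C _ C: inserts after position(s) 3, 6, 7: filefobegeso
4. e -> o, i -> u / B C0 _: fires at position(s) 8: filefobogeso
surface: filefobogeso

cell VEL=vo, KEL=fe, ASPECT=ol:
underlying: filfo-g-g-so
1. f -> v, k -> g, p -> b, s -> z, t -> d / _ Z: no change
2. f -> v, k -> g, p -> b, t -> d / V _ V: no change
3. 0 -> e / C _ C: inserts after position(s) 3, 6, 7: filefogegeso
4. e -> o, i -> u / B C0 _: fires at position(s) 8: filefogogeso
surface: filefogogeso


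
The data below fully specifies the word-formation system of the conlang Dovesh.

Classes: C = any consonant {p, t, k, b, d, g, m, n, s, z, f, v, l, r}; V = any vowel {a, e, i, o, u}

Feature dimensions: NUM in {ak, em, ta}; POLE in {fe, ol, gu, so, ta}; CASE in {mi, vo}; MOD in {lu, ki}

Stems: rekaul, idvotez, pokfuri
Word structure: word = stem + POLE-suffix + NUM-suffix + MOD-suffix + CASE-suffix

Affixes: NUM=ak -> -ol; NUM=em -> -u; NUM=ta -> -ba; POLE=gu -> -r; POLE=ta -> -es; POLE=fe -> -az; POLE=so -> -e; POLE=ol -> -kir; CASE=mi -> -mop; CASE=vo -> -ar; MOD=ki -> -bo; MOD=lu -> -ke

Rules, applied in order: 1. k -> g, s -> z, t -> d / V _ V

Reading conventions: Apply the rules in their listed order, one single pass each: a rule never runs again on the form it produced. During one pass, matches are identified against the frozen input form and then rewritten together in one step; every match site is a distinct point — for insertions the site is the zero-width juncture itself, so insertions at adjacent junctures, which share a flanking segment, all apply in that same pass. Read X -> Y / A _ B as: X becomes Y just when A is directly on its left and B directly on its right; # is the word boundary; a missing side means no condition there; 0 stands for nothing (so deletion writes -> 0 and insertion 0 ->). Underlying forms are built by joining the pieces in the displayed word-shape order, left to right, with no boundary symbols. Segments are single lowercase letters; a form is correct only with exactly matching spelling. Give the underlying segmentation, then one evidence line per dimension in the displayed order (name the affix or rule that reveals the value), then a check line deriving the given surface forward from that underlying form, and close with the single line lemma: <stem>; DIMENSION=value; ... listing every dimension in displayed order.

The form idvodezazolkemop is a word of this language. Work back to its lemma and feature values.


underlying: idvotez-az-ol-ke-mop
NUM=ak - signalled by the affix -ol
POLE=fe - signalled by the affix -az
CASE=mi - signalled by the affix -mop
MOD=lu - signalled by the affix -ke
check: idvotezazolkemop -> idvodezazolkemop
lemma: idvotez; NUM=ak; POLE=fe; CASE=mi; MOD=lu


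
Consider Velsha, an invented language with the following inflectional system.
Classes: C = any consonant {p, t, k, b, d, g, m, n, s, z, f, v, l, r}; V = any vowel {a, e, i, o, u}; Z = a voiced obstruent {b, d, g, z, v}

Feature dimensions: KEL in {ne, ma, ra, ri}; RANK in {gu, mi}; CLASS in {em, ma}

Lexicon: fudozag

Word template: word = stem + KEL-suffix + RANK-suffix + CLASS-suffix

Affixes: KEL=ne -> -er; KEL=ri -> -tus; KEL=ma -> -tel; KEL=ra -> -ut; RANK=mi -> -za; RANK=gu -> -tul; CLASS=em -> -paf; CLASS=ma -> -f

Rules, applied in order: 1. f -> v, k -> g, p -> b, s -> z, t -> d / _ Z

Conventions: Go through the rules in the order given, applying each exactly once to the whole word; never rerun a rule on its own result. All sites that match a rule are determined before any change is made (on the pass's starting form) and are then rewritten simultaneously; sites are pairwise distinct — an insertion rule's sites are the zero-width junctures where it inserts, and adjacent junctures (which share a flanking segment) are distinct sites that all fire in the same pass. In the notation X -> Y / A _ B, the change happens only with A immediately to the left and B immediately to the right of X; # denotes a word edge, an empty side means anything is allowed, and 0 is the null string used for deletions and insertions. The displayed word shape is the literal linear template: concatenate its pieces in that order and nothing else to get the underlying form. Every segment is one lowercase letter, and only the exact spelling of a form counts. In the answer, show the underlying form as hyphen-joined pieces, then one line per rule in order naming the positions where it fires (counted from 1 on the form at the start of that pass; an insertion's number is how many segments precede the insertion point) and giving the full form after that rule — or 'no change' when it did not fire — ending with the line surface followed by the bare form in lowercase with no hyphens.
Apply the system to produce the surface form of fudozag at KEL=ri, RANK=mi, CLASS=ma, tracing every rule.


underlying: fudozag-tus-za-f
1. f -> v, k -> g, p -> b, s -> z, t -> d / _ Z: fires at position(s) 10: fudozagtuzzaf
surface: fudozagtuzzaf


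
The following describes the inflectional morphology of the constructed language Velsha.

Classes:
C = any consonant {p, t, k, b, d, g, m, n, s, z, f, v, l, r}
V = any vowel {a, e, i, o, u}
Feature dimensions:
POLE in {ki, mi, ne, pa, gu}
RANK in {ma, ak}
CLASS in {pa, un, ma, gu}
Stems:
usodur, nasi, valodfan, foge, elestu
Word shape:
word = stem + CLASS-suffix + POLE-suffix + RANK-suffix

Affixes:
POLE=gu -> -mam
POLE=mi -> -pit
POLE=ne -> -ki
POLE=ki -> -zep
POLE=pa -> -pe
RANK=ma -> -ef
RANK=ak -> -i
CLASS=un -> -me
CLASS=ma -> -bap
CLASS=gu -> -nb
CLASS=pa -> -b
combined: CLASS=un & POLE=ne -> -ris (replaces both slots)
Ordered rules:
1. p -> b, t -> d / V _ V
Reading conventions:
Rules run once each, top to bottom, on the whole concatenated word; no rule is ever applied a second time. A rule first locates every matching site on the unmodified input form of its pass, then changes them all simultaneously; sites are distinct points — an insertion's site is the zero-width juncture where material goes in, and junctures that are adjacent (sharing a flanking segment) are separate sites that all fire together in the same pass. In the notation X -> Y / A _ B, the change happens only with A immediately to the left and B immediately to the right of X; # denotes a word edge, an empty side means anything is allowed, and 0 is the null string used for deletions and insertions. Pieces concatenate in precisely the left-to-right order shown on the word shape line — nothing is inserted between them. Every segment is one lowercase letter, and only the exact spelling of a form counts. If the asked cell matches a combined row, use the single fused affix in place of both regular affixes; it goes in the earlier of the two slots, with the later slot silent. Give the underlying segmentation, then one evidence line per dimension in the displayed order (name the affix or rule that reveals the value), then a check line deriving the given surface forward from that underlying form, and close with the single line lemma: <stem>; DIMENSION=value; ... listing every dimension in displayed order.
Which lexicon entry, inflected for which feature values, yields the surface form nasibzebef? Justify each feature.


underlying: nasi-b-zep-ef
POLE=ki - signalled by the affix -zep
RANK=ma - signalled by the affix -ef
CLASS=pa - signalled by the affix -b
check: nasibzepef -> nasibzebef
lemma: nasi; POLE=ki; RANK=ma; CLASS=pa


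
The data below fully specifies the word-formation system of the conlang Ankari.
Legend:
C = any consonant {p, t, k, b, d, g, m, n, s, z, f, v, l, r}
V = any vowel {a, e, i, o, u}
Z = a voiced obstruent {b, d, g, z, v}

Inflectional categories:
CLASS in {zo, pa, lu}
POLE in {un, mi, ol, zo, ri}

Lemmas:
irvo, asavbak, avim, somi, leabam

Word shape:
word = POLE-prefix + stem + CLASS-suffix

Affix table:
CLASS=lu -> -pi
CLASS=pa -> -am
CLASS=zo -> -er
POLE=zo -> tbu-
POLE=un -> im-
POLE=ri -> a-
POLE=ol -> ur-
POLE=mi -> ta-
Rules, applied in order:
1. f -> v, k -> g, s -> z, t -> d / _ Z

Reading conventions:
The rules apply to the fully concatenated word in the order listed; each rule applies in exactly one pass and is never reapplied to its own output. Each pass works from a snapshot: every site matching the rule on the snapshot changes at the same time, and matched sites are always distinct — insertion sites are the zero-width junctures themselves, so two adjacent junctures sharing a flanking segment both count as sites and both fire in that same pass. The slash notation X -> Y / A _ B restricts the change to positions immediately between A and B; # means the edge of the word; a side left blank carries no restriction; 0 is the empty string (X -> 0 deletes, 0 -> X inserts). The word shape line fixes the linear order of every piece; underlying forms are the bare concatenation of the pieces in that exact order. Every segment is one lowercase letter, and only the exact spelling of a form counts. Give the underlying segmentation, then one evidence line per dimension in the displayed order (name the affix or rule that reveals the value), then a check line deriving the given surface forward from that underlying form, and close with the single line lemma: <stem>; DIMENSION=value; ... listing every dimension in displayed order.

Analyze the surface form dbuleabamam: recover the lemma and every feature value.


underlying: tbu-leabam-am
CLASS=pa - signalled by the affix -am
POLE=zo - signalled by the affix tbu-
check: tbuleabamam -> dbuleabamam
lemma: leabam; CLASS=pa; POLE=zo


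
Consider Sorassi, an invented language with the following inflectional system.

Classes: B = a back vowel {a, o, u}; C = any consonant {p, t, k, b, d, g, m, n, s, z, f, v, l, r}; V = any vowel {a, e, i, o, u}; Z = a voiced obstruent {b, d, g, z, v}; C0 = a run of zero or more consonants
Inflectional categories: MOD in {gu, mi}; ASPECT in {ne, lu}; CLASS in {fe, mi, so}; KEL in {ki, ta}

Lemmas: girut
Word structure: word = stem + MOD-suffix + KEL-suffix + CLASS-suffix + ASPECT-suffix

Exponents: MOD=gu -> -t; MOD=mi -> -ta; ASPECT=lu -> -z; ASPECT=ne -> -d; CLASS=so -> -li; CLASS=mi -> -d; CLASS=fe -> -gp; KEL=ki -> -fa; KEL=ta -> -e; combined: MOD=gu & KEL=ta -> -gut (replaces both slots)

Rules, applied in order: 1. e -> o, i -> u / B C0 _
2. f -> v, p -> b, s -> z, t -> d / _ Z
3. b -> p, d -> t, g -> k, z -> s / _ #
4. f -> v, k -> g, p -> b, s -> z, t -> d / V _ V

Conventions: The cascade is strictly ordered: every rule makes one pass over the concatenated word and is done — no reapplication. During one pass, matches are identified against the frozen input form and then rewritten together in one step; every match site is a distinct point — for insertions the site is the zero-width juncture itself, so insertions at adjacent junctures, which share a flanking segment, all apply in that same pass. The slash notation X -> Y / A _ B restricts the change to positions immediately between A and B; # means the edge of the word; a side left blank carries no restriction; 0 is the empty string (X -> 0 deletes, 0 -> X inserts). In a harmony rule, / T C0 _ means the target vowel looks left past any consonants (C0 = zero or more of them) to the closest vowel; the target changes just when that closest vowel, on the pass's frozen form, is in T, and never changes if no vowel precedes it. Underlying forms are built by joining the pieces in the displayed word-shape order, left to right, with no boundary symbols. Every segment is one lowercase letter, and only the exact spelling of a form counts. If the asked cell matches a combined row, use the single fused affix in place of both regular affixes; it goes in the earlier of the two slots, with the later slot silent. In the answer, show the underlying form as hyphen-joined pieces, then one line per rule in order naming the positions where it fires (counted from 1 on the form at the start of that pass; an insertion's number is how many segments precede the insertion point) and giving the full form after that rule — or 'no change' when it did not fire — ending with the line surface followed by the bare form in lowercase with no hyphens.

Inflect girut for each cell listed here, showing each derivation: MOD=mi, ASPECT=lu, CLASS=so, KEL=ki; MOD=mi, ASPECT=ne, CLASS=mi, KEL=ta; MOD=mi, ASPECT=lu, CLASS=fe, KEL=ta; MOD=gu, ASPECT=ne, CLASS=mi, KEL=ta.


cell MOD=mi, ASPECT=lu, CLASS=so, KEL=ki:
underlying: girut-ta-fa-li-z
1. e -> o, i -> u / B C0 _: fires at position(s) 11: giruttafaluz
2. f -> v, p -> b, s -> z, t -> d / _ Z: no change
3. b -> p, d -> t, g -> k, z -> s / _ #: fires at position(s) 12: giruttafalus
4. f -> v, k -> g, p -> b, s -> z, t -> d / V _ V: fires at position(s) 8: giruttavalus
surface: giruttavalus

cell MOD=mi, ASPECT=ne, CLASS=mi, KEL=ta:
underlying: girut-ta-e-d-d
1. e -> o, i -> u / B C0 _: fires at position(s) 8: giruttaodd
2. f -> v, p -> b, s -> z, t -> d / _ Z: no change
3. b -> p, d -> t, g -> k, z -> s / _ #: fires at position(s) 10: giruttaodt
4. f -> v, k -> g, p -> b, s -> z, t -> d / V _ V: no change
surface: giruttaodt

cell MOD=mi, ASPECT=lu, CLASS=fe, KEL=ta:
underlying: girut-ta-e-gp-z
1. e -> o, i -> u / B C0 _: fires at position(s) 8: giruttaogpz
2. f -> v, p -> b, s -> z, t -> d / _ Z: fires at position(s) 10: giruttaogbz
3. b -> p, d -> t, g -> k, z -> s / _ #: fires at position(s) 11: giruttaogbs
4. f -> v, k -> g, p -> b, s -> z, t -> d / V _ V: no change
surface: giruttaogbs

cell MOD=gu, ASPECT=ne, CLASS=mi, KEL=ta:
underlying: girut-gut-d-d
1. e -> o, i -> u / B C0 _: no change
2. f -> v, p -> b, s -> z, t -> d / _ Z: fires at position(s) 5, 8: girudguddd
3. b -> p, d -> t, g -> k, z -> s / _ #: fires at position(s) 10: girudguddt
4. f -> v, k -> g, p -> b, s -> z, t -> d / V _ V: no change
surface: girudguddt


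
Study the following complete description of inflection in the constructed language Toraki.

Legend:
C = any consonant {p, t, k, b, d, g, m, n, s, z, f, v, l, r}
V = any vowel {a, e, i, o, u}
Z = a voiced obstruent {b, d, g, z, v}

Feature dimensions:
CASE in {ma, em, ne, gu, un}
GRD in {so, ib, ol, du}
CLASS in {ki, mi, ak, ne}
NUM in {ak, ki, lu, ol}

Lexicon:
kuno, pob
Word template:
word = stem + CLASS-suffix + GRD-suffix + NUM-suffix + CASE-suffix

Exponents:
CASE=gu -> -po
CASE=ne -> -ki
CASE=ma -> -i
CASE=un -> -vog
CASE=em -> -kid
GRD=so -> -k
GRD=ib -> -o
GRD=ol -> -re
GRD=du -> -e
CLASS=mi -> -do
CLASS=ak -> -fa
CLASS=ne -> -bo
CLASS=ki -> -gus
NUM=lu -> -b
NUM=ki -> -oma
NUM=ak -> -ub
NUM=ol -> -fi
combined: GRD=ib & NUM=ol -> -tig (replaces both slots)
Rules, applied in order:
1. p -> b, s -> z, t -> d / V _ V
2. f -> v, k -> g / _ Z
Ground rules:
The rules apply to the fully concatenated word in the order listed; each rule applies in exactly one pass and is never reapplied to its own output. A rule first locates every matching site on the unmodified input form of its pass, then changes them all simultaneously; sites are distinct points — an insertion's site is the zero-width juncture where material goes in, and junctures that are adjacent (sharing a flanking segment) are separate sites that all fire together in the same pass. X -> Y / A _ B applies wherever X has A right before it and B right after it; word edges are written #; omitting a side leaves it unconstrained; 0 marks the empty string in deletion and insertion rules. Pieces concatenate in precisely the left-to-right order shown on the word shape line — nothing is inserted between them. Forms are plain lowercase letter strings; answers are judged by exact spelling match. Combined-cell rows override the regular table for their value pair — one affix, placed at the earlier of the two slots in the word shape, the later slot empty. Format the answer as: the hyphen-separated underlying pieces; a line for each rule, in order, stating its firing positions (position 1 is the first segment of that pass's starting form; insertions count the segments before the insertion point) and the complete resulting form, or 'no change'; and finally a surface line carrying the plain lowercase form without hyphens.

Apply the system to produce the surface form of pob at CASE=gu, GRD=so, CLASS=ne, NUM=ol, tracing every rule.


underlying: pob-bo-k-fi-po
1. p -> b, s -> z, t -> d / V _ V: fires at position(s) 9: pobbokfibo
2. f -> v, k -> g / _ Z: no change
surface: pobbokfibo


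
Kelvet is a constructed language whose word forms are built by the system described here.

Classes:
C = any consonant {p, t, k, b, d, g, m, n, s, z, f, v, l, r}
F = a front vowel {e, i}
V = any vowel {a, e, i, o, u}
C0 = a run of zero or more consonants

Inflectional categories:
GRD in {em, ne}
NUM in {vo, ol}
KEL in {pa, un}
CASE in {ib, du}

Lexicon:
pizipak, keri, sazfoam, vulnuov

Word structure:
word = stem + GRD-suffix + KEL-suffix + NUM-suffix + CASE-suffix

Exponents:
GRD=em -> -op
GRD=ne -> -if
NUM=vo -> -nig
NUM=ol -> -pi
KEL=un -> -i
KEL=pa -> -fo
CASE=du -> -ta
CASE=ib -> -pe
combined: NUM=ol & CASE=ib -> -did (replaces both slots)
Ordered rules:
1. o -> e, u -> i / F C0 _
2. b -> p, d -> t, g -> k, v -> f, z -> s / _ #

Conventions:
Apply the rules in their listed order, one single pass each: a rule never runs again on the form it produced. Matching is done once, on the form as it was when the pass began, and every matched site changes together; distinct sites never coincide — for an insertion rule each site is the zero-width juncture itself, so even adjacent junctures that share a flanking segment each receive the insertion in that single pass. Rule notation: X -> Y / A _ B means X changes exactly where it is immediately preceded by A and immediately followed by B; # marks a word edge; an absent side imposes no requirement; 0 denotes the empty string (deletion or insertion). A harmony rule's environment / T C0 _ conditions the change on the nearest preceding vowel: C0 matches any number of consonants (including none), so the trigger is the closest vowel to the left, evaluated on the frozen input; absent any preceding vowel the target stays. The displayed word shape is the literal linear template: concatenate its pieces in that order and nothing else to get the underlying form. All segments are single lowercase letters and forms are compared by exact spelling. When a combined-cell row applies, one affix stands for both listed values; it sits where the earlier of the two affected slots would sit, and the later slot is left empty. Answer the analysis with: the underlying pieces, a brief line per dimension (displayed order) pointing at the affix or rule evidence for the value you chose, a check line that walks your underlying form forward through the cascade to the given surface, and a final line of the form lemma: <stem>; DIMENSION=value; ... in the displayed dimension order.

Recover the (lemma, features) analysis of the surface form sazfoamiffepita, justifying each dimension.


underlying: sazfoam-if-fo-pi-ta
GRD=ne - signalled by the affix -if
NUM=ol - signalled by the affix -pi
KEL=pa - signalled by the affix -fo
CASE=du - signalled by the affix -ta
check: sazfoamiffopita -> sazfoamiffepita -> sazfoamiffepita
lemma: sazfoam; GRD=ne; NUM=ol; KEL=pa; CASE=du


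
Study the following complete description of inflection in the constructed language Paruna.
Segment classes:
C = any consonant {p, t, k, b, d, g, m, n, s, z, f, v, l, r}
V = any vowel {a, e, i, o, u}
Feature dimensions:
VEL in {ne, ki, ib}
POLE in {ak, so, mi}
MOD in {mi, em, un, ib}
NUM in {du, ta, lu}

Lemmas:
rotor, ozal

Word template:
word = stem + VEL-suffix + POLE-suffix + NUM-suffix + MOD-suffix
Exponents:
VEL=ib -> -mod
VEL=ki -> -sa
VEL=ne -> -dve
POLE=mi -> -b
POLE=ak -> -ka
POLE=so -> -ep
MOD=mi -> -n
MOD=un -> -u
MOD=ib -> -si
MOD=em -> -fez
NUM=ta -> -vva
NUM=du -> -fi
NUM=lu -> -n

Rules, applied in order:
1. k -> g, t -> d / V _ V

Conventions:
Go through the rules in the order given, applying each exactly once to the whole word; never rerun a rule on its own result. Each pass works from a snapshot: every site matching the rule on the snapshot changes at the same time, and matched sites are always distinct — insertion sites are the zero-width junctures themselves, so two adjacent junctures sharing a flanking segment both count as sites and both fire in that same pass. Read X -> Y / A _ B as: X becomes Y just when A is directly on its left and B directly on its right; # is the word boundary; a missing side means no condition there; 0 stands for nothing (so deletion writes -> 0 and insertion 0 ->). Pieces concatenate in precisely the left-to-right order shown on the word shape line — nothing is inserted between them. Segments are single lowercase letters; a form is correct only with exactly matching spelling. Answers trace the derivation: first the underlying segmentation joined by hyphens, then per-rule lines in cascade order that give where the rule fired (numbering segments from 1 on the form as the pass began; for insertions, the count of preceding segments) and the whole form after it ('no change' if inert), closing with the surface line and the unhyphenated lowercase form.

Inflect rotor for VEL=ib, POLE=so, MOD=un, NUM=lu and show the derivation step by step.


underlying: rotor-mod-ep-n-u
1. k -> g, t -> d / V _ V: fires at position(s) 3: rodormodepnu
surface: rodormodepnu


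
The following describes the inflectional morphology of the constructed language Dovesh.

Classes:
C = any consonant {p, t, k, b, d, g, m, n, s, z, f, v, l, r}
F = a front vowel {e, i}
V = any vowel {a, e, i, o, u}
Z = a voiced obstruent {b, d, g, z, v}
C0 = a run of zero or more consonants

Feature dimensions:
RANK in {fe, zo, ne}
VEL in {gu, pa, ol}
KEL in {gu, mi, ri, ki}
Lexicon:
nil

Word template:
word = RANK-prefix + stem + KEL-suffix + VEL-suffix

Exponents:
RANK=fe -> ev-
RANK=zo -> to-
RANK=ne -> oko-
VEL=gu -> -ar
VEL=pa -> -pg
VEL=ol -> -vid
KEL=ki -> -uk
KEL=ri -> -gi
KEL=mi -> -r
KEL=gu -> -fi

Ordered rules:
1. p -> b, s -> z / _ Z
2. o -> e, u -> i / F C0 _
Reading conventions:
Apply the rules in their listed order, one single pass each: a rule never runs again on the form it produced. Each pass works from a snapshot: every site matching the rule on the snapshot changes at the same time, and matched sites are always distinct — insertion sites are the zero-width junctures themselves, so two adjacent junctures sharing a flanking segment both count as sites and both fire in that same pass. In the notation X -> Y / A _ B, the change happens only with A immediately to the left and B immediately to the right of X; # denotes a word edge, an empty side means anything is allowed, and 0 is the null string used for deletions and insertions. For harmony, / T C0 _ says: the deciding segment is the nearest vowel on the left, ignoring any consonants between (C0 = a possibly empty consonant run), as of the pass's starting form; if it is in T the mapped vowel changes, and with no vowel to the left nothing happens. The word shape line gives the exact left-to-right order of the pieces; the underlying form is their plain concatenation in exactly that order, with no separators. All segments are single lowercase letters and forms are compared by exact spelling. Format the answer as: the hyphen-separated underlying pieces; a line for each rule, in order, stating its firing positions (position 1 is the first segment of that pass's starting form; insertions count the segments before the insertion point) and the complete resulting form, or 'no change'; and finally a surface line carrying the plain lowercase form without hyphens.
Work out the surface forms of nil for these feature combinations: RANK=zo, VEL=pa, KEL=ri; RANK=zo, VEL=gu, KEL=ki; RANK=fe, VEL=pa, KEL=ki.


cell RANK=zo, VEL=pa, KEL=ri:
underlying: to-nil-gi-pg
1. p -> b, s -> z / _ Z: fires at position(s) 8: tonilgibg
2. o -> e, u -> i / F C0 _: no change
surface: tonilgibg

cell RANK=zo, VEL=gu, KEL=ki:
underlying: to-nil-uk-ar
1. p -> b, s -> z / _ Z: no change
2. o -> e, u -> i / F C0 _: fires at position(s) 6: tonilikar
surface: tonilikar

cell RANK=fe, VEL=pa, KEL=ki:
underlying: ev-nil-uk-pg
1. p -> b, s -> z / _ Z: fires at position(s) 8: evnilukbg
2. o -> e, u -> i / F C0 _: fires at position(s) 6: evnilikbg
surface: evnilikbg


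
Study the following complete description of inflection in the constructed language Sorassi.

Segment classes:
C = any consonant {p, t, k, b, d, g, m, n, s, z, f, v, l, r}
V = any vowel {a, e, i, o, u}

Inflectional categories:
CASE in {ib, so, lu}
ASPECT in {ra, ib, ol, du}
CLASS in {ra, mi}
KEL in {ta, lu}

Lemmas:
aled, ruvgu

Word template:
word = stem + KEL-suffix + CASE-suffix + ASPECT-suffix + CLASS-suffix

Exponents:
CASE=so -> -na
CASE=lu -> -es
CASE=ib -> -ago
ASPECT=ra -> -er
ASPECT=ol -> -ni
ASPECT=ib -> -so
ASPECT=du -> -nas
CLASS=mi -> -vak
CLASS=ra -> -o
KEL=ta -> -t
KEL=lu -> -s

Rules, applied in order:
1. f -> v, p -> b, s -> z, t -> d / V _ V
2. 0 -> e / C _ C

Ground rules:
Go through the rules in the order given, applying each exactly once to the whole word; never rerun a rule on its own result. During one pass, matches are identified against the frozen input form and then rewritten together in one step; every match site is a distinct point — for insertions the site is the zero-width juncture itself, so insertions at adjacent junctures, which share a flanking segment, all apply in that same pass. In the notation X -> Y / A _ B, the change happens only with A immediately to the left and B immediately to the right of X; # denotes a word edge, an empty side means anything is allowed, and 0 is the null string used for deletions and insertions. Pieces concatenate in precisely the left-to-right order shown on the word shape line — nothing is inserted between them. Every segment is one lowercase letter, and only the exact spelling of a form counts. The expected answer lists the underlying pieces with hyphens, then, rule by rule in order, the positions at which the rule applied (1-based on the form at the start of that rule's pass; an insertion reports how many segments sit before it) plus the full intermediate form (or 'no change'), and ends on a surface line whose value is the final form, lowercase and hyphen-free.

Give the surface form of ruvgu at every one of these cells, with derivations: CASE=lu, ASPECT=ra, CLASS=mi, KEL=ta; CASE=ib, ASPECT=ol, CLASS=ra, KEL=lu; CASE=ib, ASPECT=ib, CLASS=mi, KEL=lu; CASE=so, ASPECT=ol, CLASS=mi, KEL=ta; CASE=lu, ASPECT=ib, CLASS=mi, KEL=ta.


cell CASE=lu, ASPECT=ra, CLASS=mi, KEL=ta:
underlying: ruvgu-t-es-er-vak
1. f -> v, p -> b, s -> z, t -> d / V _ V: fires at position(s) 6, 8: ruvgudezervak
2. 0 -> e / C _ C: inserts after position(s) 3, 10: ruvegudezerevak
surface: ruvegudezerevak

cell CASE=ib, ASPECT=ol, CLASS=ra, KEL=lu:
underlying: ruvgu-s-ago-ni-o
1. f -> v, p -> b, s -> z, t -> d / V _ V: fires at position(s) 6: ruvguzagonio
2. 0 -> e / C _ C: inserts after position(s) 3: ruveguzagonio
surface: ruveguzagonio

cell CASE=ib, ASPECT=ib, CLASS=mi, KEL=lu:
underlying: ruvgu-s-ago-so-vak
1. f -> v, p -> b, s -> z, t -> d / V _ V: fires at position(s) 6, 10: ruvguzagozovak
2. 0 -> e / C _ C: inserts after position(s) 3: ruveguzagozovak
surface: ruveguzagozovak

cell CASE=so, ASPECT=ol, CLASS=mi, KEL=ta:
underlying: ruvgu-t-na-ni-vak
1. f -> v, p -> b, s -> z, t -> d / V _ V: no change
2. 0 -> e / C _ C: inserts after position(s) 3, 6: ruvegutenanivak
surface: ruvegutenanivak

cell CASE=lu, ASPECT=ib, CLASS=mi, KEL=ta:
underlying: ruvgu-t-es-so-vak
1. f -> v, p -> b, s -> z, t -> d / V _ V: fires at position(s) 6: ruvgudessovak
2. 0 -> e / C _ C: inserts after position(s) 3, 8: ruvegudesesovak
surface: ruvegudesesovak


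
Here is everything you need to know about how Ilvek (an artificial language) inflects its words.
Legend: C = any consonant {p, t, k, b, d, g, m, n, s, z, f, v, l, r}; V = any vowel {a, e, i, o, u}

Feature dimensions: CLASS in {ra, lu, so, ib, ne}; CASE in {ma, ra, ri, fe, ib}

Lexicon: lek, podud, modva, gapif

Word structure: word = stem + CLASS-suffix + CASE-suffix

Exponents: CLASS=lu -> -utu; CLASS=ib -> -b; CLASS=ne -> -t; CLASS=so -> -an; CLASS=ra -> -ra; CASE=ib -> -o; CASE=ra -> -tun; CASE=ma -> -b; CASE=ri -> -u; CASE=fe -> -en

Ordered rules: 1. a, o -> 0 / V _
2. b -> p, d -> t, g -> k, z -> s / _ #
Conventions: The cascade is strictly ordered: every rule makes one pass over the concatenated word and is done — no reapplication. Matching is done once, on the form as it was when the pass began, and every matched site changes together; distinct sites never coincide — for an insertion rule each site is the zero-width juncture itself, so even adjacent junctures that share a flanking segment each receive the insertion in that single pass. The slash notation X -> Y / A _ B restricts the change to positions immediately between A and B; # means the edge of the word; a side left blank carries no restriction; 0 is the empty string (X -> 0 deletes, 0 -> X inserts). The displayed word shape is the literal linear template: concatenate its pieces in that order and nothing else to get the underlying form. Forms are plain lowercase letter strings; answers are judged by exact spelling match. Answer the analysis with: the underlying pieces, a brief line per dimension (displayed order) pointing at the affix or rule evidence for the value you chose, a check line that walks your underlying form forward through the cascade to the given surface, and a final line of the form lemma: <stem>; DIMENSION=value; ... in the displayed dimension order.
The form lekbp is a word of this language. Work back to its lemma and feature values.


underlying: lek-b-b
CLASS=ib - signalled by the affix -b
CASE=ma - signalled by the affix -b
check: lekbb -> lekbb -> lekbp
lemma: lek; CLASS=ib; CASE=ma


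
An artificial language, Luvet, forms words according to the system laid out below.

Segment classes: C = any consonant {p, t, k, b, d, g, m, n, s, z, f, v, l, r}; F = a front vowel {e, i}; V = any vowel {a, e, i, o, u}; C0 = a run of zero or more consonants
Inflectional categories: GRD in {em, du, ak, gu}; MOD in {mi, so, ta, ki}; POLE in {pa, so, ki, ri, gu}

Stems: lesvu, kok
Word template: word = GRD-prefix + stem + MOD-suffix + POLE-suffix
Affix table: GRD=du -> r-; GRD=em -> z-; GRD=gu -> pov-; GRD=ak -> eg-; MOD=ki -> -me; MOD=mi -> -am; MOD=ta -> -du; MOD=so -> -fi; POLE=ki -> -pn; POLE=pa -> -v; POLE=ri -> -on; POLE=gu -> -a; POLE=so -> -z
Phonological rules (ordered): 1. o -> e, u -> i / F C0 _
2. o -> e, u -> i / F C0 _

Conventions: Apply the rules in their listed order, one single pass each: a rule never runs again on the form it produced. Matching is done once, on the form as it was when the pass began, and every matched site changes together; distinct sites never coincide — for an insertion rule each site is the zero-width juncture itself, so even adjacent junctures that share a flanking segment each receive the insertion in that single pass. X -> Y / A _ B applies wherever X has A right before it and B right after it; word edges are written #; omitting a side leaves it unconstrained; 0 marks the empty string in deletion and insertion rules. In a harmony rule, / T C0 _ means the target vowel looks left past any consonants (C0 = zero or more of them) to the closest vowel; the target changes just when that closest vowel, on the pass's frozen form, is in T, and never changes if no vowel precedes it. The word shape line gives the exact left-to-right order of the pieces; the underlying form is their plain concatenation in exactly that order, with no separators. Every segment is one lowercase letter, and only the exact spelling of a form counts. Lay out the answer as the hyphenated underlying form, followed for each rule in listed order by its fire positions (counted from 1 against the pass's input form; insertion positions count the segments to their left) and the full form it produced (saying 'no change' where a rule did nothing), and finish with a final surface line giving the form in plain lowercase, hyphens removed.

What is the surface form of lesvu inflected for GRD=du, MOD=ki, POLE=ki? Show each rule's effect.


underlying: r-lesvu-me-pn
1. o -> e, u -> i / F C0 _: fires at position(s) 6: rlesvimepn
2. o -> e, u -> i / F C0 _: no change
surface: rlesvimepn


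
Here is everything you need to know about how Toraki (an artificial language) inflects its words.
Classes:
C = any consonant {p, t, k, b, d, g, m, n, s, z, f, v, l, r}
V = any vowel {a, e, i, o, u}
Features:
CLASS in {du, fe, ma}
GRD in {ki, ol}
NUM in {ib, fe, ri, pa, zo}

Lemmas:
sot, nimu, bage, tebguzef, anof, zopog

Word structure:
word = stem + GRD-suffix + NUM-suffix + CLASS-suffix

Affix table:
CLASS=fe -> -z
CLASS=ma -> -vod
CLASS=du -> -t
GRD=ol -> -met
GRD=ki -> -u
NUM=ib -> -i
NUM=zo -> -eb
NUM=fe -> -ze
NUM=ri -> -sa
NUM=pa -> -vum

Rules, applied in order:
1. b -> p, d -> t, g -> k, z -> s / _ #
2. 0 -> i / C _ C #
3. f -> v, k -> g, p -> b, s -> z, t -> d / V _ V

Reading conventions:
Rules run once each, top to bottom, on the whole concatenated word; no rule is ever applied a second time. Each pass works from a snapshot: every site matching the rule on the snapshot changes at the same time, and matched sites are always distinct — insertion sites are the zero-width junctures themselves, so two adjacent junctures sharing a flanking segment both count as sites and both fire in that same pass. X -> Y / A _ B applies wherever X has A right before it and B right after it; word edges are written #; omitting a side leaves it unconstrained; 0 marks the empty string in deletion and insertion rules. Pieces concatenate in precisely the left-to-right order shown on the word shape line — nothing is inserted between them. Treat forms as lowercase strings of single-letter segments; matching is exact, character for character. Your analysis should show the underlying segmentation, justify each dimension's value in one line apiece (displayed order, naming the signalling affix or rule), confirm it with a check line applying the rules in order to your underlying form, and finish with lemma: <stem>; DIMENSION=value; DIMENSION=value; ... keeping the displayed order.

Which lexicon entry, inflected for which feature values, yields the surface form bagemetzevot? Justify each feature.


underlying: bage-met-ze-vod
CLASS=ma - signalled by the affix -vod
GRD=ol - signalled by the affix -met
NUM=fe - signalled by the affix -ze
check: bagemetzevod -> bagemetzevot -> bagemetzevot -> bagemetzevot
lemma: bage; CLASS=ma; GRD=ol; NUM=fe
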